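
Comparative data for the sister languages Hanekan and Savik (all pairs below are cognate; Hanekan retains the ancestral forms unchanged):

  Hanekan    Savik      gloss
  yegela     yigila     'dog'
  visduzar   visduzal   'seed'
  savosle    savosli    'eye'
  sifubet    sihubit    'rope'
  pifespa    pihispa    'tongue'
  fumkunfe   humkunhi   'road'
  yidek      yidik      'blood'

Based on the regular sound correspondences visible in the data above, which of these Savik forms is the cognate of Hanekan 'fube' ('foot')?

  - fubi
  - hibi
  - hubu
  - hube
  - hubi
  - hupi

hubi

fumkunfe ~ humkunhi — Hanekan f corresponds to Savik h word-initially before a back vowel.
savosle ~ savosli, fumkunfe ~ humkunhi — Hanekan e corresponds to Savik i word-finally.
Applying these to Hanekan 'fube':
  fube → hube   (f→h word-initially before a back vowel)
  hube → hubi   (e→i word-finally)
So the Savik cognate is 'hubi'.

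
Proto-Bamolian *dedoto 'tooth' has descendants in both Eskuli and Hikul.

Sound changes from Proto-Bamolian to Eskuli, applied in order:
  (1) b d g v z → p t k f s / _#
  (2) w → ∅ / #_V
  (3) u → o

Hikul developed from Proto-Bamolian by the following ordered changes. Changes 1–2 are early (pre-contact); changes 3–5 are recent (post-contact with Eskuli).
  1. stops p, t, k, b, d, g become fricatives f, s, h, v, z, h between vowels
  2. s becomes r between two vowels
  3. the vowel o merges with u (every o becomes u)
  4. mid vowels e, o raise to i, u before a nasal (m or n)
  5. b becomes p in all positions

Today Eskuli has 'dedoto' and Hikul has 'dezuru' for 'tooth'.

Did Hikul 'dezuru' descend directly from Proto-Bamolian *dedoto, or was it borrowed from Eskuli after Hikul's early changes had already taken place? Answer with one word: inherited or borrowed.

If inherited, *dedoto would pass through all of Hikul's changes:
Hikul: start from *dedoto.
  rule 1 (intervocalic lenition): dedoto → dezoso
  rule 2 (rhotacism): dezoso → dezoro
  rule 3 (vowel merger): dezoro → dezuru
  rule 4: no change — dezuru
  rule 5: no change — dezuru
  ⇒ Hikul dezuru
If borrowed from Eskuli 'dedoto' after the early changes, it would undergo only the recent ones:
  rule 3 (vowel merger): dedoto → dedutu
  rule 4 (pre-nasal raising): no change (dedutu)
  rule 5 (unconditioned shift): no change (dedutu)
  ⇒ as a loan: dedutu
Hikul 'dezuru' matches the inherited outcome exactly, so it is an inherited cognate, not a loan.

inherited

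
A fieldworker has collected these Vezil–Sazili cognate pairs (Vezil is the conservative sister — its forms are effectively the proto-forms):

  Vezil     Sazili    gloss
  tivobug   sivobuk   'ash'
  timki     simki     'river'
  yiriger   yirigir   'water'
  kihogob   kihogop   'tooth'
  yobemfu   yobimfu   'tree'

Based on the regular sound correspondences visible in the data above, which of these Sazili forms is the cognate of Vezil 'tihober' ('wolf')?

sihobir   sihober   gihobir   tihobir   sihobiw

sihobir

tivobug ~ sivobuk, timki ~ simki — Vezil t corresponds to Sazili s word-initially before a front vowel.
yiriger ~ yirigir — Vezil e corresponds to Sazili i after a consonant, before r.
Applying these to Vezil 'tihober':
  tihober → sihober   (t→s word-initially before a front vowel)
  sihober → sihobir   (e→i after a consonant, before r)
So the Sazili cognate is 'sihobir'.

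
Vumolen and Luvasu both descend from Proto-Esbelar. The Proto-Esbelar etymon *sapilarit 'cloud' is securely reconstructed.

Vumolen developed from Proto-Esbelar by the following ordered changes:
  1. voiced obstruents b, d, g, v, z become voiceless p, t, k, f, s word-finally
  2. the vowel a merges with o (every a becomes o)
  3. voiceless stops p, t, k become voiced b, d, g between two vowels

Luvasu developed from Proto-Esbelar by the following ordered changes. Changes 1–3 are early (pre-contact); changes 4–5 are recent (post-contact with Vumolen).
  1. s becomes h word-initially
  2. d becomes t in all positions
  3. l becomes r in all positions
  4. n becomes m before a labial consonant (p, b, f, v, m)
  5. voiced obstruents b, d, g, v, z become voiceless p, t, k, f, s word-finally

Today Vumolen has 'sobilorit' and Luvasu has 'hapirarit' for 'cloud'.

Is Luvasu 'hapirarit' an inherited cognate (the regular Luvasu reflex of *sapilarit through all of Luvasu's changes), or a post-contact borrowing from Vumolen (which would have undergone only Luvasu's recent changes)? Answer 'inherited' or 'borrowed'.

If inherited, *sapilarit would pass through all of Luvasu's changes:
Luvasu: *sapilarit > hapilarit > hapirarit  (by debuccalisation, unconditioned shift)
If borrowed from Vumolen 'sobilorit' after the early changes, it would undergo only the recent ones:
  rule 4 (nasal place assimilation): no change (sobilorit)
  rule 5 (final devoicing): no change (sobilorit)
  ⇒ as a loan: sobilorit
Luvasu 'hapirarit' matches the inherited outcome exactly, so it is an inherited cognate, not a loan.

inherited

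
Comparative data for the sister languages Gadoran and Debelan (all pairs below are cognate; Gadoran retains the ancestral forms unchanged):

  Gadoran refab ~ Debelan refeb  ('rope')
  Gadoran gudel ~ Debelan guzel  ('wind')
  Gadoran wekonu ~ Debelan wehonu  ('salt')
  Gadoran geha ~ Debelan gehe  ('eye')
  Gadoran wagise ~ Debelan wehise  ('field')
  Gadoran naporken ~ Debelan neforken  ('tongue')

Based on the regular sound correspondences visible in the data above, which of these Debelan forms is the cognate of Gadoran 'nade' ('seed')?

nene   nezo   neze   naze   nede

wagise ~ wehise — Gadoran a corresponds to Debelan e after a consonant, before a consonant other than r, m, n, p, b, f, v.
gudel ~ guzel — Gadoran d corresponds to Debelan z between vowels (before a front vowel).
Applying these to Gadoran 'nade':
  nade → nede   (a→e after a consonant, before a consonant other than r, m, n, p, b, f, v)
  nede → neze   (d→z between vowels (before a front vowel))
So the Debelan cognate is 'neze'.

neze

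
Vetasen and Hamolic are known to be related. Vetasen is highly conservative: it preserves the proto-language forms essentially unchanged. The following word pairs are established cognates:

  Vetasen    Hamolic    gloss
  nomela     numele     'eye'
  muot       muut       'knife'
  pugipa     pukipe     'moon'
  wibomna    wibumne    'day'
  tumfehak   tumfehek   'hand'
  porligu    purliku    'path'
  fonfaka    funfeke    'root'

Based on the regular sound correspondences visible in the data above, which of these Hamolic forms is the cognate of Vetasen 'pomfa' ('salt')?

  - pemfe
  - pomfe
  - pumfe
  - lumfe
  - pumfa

nomela ~ numele, wibomna ~ wibumne — Vetasen o corresponds to Hamolic u after a consonant, before a nasal.
nomela ~ numele, pugipa ~ pukipe — Vetasen a corresponds to Hamolic e word-finally.
Applying these to Vetasen 'pomfa':
  pomfa → pumfa   (o→u after a consonant, before a nasal)
  pumfa → pumfe   (a→e word-finally)
So the Hamolic cognate is 'pumfe'.

pumfe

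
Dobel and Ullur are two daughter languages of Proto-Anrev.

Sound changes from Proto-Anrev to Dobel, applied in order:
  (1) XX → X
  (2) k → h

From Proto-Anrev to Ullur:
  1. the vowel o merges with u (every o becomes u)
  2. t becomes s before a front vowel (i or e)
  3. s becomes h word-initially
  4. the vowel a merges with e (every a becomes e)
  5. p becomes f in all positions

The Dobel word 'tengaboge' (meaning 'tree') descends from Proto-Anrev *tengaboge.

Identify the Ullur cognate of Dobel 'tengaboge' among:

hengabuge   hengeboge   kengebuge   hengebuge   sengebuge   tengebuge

Ullur: *tengaboge
  tengaboge → tengabuge   [vowel merger]
  tengabuge → sengabuge   [palatalisation]
  sengabuge → hengabuge   [debuccalisation]
  hengabuge → hengebuge   [vowel merger]
  hengebuge (rule 5 does not apply)
  giving Ullur hengebuge.

hengebuge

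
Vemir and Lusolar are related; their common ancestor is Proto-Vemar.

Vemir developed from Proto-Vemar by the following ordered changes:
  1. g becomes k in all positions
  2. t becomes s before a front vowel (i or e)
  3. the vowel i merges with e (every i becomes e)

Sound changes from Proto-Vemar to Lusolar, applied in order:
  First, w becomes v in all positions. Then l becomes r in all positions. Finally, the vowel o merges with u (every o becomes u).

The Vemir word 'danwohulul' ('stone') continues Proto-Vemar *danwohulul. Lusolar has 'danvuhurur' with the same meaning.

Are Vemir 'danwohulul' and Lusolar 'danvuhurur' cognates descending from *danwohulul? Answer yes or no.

yes

Derive the expected Lusolar reflex of *danwohulul:
Lusolar: *danwohulul > danvohulul > danvohurur > danvuhurur  (by unconditioned shift, unconditioned shift, vowel merger)
Lusolar 'danvuhurur' matches the regular reflex exactly, so the pair is cognate.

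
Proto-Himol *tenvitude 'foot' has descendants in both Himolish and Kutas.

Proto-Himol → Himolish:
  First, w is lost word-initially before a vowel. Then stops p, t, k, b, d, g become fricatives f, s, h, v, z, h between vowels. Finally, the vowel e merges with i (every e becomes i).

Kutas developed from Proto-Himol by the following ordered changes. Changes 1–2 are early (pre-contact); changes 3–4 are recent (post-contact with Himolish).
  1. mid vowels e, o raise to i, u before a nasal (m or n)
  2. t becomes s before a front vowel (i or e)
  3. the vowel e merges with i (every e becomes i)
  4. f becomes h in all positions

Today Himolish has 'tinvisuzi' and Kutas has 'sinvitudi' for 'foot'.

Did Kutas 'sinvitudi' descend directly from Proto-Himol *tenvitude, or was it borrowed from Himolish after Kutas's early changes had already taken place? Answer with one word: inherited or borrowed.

If inherited, *tenvitude would pass through all of Kutas's changes:
Kutas: *tenvitude > tinvitude > sinvitude > sinvitudi  (by pre-nasal raising, palatalisation, vowel merger)
If borrowed from Himolish 'tinvisuzi' after the early changes, it would undergo only the recent ones:
  rule 3 (vowel merger): no change (tinvisuzi)
  rule 4 (unconditioned shift): no change (tinvisuzi)
  ⇒ as a loan: tinvisuzi
Kutas 'sinvitudi' matches the inherited outcome exactly, so it is an inherited cognate, not a loan.

inherited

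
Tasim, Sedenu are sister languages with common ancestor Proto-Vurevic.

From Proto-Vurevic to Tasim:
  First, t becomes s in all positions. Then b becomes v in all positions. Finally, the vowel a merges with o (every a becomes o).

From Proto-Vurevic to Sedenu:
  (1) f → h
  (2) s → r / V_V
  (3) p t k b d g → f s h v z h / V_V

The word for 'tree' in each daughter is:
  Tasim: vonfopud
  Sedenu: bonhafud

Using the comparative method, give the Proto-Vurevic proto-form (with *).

Position 1: Tasim has v, Sedenu has b. Sedenu preserves b here (none of its changes turn any other segment into b), so the proto-segment is *b.
Position 6: Tasim has p, Sedenu has f. Tasim preserves p here (none of its changes turn any other segment into p), so the proto-segment is *p.
Position 5: Tasim has o, Sedenu has a. Sedenu preserves a here (none of its changes turn any other segment into a), so the proto-segment is *a.
This points to *bonfapud. Verify forward in each daughter:
Tasim: *bonfapud > vonfapud > vonfopud  (by unconditioned shift, vowel merger)
Sedenu: start from *bonfapud.
  rule 1 (unconditioned shift): bonfapud → bonhapud
  rule 2: no change — bonhapud
  rule 3 (intervocalic lenition): bonhapud → bonhafud
  ⇒ Sedenu bonhafud
*bonfapud is the unique common source.

*bonfapud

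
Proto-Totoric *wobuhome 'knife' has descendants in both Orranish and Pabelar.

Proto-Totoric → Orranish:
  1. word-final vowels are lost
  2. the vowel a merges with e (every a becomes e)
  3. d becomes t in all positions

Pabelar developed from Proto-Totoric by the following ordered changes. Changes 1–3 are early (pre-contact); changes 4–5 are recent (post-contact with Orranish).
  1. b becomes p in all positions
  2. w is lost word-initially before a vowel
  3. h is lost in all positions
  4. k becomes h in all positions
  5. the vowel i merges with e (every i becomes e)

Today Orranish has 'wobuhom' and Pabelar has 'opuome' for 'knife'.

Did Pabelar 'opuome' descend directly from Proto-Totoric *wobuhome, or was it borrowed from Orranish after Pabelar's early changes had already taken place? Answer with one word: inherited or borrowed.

inherited

If inherited, *wobuhome would pass through all of Pabelar's changes:
Pabelar: *wobuhome
  wobuhome → wopuhome   [unconditioned shift]
  wopuhome → opuhome   [glide loss]
  opuhome → opuome   [h-loss]
  opuome (rule 4 does not apply)
  opuome (rule 5 does not apply)
  giving Pabelar opuome.
If borrowed from Orranish 'wobuhom' after the early changes, it would undergo only the recent ones:
  rule 4 (unconditioned shift): no change (wobuhom)
  rule 5 (vowel merger): no change (wobuhom)
  ⇒ as a loan: wobuhom
Pabelar 'opuome' matches the inherited outcome exactly, so it is an inherited cognate, not a loan.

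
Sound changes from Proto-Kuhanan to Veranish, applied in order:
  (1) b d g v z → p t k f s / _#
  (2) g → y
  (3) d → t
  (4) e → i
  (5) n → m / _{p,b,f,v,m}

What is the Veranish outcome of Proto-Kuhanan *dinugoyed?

Veranish: *dinugoyed > dinugoyet > dinuyoyet > tinuyoyet > tinuyoyit  (by final devoicing, unconditioned shift, unconditioned shift, vowel merger)

tinuyoyit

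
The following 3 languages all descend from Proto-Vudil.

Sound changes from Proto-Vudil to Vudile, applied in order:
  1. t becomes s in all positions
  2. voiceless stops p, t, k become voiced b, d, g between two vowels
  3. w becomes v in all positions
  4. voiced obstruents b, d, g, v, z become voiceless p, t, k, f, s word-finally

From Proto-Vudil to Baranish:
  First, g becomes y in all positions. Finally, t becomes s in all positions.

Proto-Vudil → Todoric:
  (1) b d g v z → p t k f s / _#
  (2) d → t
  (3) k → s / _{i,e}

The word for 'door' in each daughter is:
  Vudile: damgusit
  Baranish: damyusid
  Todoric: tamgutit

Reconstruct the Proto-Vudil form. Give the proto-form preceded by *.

*damgutid

Position 8: Vudile has t, Baranish has d, Todoric has t. Baranish preserves d here (none of its changes turn any other segment into d), so the proto-segment is *d.
Position 4: Vudile has g, Baranish has y, Todoric has g. Todoric preserves g here (none of its changes turn any other segment into g), so the proto-segment is *g.
Position 6: Vudile has s, Baranish has s, Todoric has t. Taking the neighbouring segments as reconstructed: Vudile s could go back to *t or *s; Baranish s could go back to *t or *s; Todoric t could go back to *t or *d — the one source consistent with every daughter is *t.
Verify the candidate proto-form against each daughter:
Vudile: *damgutid
  damgutid → damgusid   [unconditioned shift]
  damgusid (rule 2 does not apply)
  damgusid (rule 3 does not apply)
  damgusid → damgusit   [final devoicing]
  giving Vudile damgusit.
Baranish: *damgutid > damyutid > damyusid  (by unconditioned shift, unconditioned shift)
Todoric: *damgutid
  damgutid → damgutit   [final devoicing]
  damgutit → tamgutit   [unconditioned shift]
  tamgutit (rule 3 does not apply)
  giving Todoric tamgutit.
*damgutid is the unique common source.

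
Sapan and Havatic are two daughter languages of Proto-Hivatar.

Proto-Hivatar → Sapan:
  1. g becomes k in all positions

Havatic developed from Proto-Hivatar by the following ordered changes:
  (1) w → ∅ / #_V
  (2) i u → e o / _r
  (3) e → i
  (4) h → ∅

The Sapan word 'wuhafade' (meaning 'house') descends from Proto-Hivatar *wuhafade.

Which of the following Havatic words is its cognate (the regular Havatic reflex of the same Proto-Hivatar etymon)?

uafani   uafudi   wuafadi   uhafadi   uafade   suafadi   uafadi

Havatic: *wuhafade > uhafade > uhafadi > uafadi  (by glide loss, vowel merger, h-loss)
Only 'uafadi' matches the regular Havatic development of *wuhafade.

uafadi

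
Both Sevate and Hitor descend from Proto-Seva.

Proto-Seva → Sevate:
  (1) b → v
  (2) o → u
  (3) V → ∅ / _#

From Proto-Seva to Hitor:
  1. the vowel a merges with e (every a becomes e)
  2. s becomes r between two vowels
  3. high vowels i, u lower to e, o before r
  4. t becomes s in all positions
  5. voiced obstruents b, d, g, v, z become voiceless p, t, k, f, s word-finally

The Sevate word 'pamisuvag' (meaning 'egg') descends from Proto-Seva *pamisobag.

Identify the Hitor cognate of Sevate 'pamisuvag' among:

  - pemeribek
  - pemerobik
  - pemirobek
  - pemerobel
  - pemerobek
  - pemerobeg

pemerobek

Hitor: start from *pamisobag.
  rule 1 (vowel merger): pamisobag → pemisobeg
  rule 2 (rhotacism): pemisobeg → pemirobeg
  rule 3 (pre-rhotic lowering): pemirobeg → pemerobeg
  rule 4: no change — pemerobeg
  rule 5 (final devoicing): pemerobeg → pemerobek
  ⇒ Hitor pemerobek
Among the options, 'pemerobek' alone shows every Hitor change applied in order.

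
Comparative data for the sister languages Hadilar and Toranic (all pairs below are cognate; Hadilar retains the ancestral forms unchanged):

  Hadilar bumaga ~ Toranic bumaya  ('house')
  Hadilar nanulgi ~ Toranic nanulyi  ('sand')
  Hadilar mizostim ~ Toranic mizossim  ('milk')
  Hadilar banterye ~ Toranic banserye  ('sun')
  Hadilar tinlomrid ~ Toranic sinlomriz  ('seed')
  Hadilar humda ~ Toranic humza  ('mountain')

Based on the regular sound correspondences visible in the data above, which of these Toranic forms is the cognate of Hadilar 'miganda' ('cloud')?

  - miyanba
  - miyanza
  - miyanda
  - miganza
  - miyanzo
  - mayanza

miyanza

bumaga ~ bumaya — Hadilar g corresponds to Toranic y between vowels (before a back vowel).
humda ~ humza — Hadilar d corresponds to Toranic z after a consonant, before a back vowel.
Applying these to Hadilar 'miganda':
  miganda → miyanda   (g→y between vowels (before a back vowel))
  miyanda → miyanza   (d→z after a consonant, before a back vowel)
So the Toranic cognate is 'miyanza'.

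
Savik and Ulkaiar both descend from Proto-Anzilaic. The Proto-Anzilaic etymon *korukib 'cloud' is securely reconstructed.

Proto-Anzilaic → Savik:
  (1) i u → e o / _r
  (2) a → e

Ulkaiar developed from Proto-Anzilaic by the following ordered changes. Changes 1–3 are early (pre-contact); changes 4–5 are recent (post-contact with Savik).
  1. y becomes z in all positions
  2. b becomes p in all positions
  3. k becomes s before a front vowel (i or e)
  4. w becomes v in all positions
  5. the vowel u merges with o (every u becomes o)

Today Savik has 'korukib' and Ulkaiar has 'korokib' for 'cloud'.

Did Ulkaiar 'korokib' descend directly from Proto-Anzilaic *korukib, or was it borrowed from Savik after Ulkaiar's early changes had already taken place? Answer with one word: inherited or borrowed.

borrowed

If inherited, *korukib would pass through all of Ulkaiar's changes:
Ulkaiar: *korukib > korukip > korusip > korosip  (by unconditioned shift, palatalisation, vowel merger)
If borrowed from Savik 'korukib' after the early changes, it would undergo only the recent ones:
  rule 4 (unconditioned shift): no change (korukib)
  rule 5 (vowel merger): korukib → korokib
  ⇒ as a loan: korokib
Ulkaiar 'korokib' matches the loan outcome 'korokib', not the inherited 'korosip' — it skipped the early Ulkaiar changes, so it was borrowed from Savik.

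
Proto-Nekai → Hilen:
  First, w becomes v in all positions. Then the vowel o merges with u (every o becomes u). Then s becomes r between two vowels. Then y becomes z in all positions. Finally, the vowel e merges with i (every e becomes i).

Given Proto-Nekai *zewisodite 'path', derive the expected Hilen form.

ziviruditi

Hilen: *zewisodite > zevisodite > zevisudite > zevirudite > ziviruditi  (by unconditioned shift, vowel merger, rhotacism, vowel merger)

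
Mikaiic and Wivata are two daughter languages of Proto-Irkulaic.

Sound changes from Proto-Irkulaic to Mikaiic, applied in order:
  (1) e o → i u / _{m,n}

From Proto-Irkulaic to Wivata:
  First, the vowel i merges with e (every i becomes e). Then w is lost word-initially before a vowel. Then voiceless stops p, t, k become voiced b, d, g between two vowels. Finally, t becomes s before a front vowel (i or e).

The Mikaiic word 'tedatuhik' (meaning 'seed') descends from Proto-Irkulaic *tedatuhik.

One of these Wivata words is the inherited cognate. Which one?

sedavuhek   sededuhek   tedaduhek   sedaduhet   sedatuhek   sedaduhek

Wivata: start from *tedatuhik.
  rule 1 (vowel merger): tedatuhik → tedatuhek
  rule 2: no change — tedatuhek
  rule 3 (intervocalic voicing): tedatuhek → tedaduhek
  rule 4 (palatalisation): tedaduhek → sedaduhek
  ⇒ Wivata sedaduhek
The other candidates each miss or misapply at least one Wivata change.

sedaduhek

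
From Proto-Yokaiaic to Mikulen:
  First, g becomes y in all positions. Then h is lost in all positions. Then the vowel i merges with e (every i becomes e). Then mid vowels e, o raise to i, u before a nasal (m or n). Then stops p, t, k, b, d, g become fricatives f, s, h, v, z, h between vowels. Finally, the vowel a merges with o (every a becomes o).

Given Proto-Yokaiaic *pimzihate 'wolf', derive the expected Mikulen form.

pimzeose

Mikulen: *pimzihate > pimziate > pemzeate > pimzeate > pimzease > pimzeose  (by h-loss, vowel merger, pre-nasal raising, intervocalic lenition, vowel merger)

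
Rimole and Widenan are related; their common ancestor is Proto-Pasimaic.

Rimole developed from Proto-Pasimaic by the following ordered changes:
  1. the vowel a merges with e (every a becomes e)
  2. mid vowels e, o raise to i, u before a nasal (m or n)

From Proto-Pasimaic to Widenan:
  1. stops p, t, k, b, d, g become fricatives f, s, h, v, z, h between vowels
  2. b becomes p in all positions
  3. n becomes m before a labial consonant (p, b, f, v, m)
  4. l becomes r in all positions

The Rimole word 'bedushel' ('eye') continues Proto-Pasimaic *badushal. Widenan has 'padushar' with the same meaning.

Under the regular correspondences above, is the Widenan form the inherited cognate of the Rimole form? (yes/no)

Derive the expected Widenan reflex of *badushal:
Widenan: *badushal
  badushal → bazushal   [intervocalic lenition]
  bazushal → pazushal   [unconditioned shift]
  pazushal (rule 3 does not apply)
  pazushal → pazushar   [unconditioned shift]
  giving Widenan pazushar.
The regular Widenan reflex would be 'pazushar', but the attested form is 'padushar'. The correspondence is irregular, so they are not cognates (the Widenan form has a different source).

no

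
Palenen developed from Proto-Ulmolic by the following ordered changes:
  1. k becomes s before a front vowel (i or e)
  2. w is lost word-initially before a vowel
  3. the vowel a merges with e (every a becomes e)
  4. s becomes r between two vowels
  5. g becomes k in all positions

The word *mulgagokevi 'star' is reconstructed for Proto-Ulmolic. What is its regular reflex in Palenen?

Palenen: *mulgagokevi > mulgagosevi > mulgegosevi > mulgegorevi > mulkekorevi  (by palatalisation, vowel merger, rhotacism, unconditioned shift)

mulkekorevi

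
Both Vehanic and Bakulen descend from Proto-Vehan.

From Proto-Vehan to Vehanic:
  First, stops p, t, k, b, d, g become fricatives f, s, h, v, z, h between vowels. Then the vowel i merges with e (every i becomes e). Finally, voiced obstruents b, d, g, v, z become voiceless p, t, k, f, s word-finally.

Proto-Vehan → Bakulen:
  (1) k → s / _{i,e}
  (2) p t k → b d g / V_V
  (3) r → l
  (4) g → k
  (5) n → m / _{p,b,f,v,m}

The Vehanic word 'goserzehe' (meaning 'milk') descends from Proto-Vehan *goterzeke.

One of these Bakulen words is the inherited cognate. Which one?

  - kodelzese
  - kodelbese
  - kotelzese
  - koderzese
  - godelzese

Bakulen: start from *goterzeke.
  rule 1 (palatalisation): goterzeke → goterzese
  rule 2 (intervocalic voicing): goterzese → goderzese
  rule 3 (unconditioned shift): goderzese → godelzese
  rule 4 (unconditioned shift): godelzese → kodelzese
  rule 5: no change — kodelzese
  ⇒ Bakulen kodelzese
The other candidates each miss or misapply at least one Bakulen change.

kodelzese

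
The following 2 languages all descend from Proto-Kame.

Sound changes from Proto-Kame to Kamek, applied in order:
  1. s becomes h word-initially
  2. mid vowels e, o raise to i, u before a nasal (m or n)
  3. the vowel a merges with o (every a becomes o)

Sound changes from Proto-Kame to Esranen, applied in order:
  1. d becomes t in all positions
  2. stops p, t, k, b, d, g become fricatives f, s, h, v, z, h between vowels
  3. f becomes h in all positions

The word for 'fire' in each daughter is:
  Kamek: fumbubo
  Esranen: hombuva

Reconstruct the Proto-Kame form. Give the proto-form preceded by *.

Position 2: Kamek has u, Esranen has o. Esranen preserves o here (none of its changes turn any other segment into o), so the proto-segment is *o.
Position 6: Kamek has b, Esranen has v. Kamek preserves b here (none of its changes turn any other segment into b), so the proto-segment is *b.
Position 1: Kamek has f, Esranen has h. Kamek preserves f here (none of its changes turn any other segment into f), so the proto-segment is *f.
Continuing position by position gives *fombuba; check it forward:
Kamek: *fombuba
  fombuba (rule 1 does not apply)
  fombuba → fumbuba   [pre-nasal raising]
  fumbuba → fumbubo   [vowel merger]
  giving Kamek fumbubo.
Esranen: *fombuba > fombuva > hombuva  (by intervocalic lenition, unconditioned shift)
No other proto-form is consistent with every reflex, so the reconstruction is *fombuba.

*fombuba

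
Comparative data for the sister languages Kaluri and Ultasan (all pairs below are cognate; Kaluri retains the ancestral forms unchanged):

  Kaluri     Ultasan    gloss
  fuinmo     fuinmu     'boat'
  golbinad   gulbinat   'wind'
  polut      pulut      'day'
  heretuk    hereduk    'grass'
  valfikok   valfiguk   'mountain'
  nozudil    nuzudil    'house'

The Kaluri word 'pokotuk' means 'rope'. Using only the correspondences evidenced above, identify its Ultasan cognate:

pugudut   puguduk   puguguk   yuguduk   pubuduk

puguduk

golbinad ~ gulbinat, polut ~ pulut — Kaluri o corresponds to Ultasan u after a consonant, before a consonant other than r, m, n, p, b, f, v.
valfikok ~ valfiguk — Kaluri k corresponds to Ultasan g between vowels (before a back vowel).
heretuk ~ hereduk — Kaluri t corresponds to Ultasan d between vowels (before a back vowel).
Applying these to Kaluri 'pokotuk':
  pokotuk → pukotuk   (o→u after a consonant, before a consonant other than r, m, n, p, b, f, v)
  pukotuk → pugotuk   (k→g between vowels (before a back vowel))
  pugotuk → pugutuk   (o→u after a consonant, before a consonant other than r, m, n, p, b, f, v)
  pugutuk → puguduk   (t→d between vowels (before a back vowel))
So the Ultasan cognate is 'puguduk'.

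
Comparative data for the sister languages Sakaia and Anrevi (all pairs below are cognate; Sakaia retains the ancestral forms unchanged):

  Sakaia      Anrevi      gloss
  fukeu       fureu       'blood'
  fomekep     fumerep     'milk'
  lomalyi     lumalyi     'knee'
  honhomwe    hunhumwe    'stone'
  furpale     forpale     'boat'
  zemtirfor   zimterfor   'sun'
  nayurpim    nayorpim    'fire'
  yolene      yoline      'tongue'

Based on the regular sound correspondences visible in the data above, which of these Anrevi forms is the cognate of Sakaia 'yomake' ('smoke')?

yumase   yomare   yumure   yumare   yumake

yumare

fomekep ~ fumerep, lomalyi ~ lumalyi — Sakaia o corresponds to Anrevi u after a consonant, before a nasal.
fukeu ~ fureu, fomekep ~ fumerep — Sakaia k corresponds to Anrevi r between vowels (before a front vowel).
Applying these to Sakaia 'yomake':
  yomake → yumake   (o→u after a consonant, before a nasal)
  yumake → yumare   (k→r between vowels (before a front vowel))
So the Anrevi cognate is 'yumare'.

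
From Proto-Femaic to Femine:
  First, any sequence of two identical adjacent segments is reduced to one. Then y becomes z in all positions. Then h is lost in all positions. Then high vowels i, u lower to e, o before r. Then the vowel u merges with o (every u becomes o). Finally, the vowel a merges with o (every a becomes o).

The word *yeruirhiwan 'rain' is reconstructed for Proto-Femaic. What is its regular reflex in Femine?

zeroeriwon

Femine: *yeruirhiwan
  yeruirhiwan (rule 1 does not apply)
  yeruirhiwan → zeruirhiwan   [unconditioned shift]
  zeruirhiwan → zeruiriwan   [h-loss]
  zeruiriwan → zerueriwan   [pre-rhotic lowering]
  zerueriwan → zeroeriwan   [vowel merger]
  zeroeriwan → zeroeriwon   [vowel merger]
  giving Femine zeroeriwon.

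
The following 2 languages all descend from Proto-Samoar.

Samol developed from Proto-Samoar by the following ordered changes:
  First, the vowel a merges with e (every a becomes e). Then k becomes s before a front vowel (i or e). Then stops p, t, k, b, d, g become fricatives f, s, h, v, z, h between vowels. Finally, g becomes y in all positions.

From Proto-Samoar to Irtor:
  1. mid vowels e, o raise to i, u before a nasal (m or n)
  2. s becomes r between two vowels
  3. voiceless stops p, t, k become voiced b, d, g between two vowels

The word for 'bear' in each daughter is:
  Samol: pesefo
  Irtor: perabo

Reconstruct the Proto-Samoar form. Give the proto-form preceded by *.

Position 3: Samol has s, Irtor has r. Taking the neighbouring segments as reconstructed: Samol s could go back to *t or *k or *s; Irtor r could go back to *s or *r — the one source consistent with every daughter is *s.
Position 5: Samol has f, Irtor has b. Taking the neighbouring segments as reconstructed: Samol f could go back to *p or *f; Irtor b could go back to *p or *b — the one source consistent with every daughter is *p.
Position 4: Samol has e, Irtor has a. Irtor preserves a here (none of its changes turn any other segment into a), so the proto-segment is *a.
This points to *pesapo. Verify forward in each daughter:
Samol: start from *pesapo.
  rule 1 (vowel merger): pesapo → pesepo
  rule 2: no change — pesepo
  rule 3 (intervocalic lenition): pesepo → pesefo
  rule 4: no change — pesefo
  ⇒ Samol pesefo
Irtor: *pesapo
  pesapo (rule 1 does not apply)
  pesapo → perapo   [rhotacism]
  perapo → perabo   [intervocalic voicing]
  giving Irtor perabo.
No other proto-form is consistent with every reflex, so the reconstruction is *pesapo.

*pesapo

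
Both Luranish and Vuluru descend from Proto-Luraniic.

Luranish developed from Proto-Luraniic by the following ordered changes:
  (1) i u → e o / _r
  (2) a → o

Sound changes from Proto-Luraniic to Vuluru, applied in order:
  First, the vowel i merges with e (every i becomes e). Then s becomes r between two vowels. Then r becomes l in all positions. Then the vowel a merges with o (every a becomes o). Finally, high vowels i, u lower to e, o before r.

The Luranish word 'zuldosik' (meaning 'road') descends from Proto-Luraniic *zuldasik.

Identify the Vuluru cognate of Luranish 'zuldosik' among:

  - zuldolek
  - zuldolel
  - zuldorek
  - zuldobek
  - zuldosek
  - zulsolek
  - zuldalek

zuldolek

Vuluru: *zuldasik > zuldasek > zuldarek > zuldalek > zuldolek  (by vowel merger, rhotacism, unconditioned shift, vowel merger)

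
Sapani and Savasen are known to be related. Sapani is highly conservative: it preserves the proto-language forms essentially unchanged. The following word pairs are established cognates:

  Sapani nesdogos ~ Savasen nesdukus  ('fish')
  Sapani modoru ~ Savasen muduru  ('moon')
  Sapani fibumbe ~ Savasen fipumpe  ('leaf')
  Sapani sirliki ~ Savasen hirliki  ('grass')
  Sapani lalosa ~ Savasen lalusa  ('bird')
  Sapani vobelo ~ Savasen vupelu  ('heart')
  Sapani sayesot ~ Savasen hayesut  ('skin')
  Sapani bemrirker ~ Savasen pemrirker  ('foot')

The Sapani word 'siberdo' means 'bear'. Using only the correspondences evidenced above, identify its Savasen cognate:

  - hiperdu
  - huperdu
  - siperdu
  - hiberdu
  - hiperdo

sirliki ~ hirliki — Sapani s corresponds to Savasen h word-initially before a front vowel.
vobelo ~ vupelu — Sapani b corresponds to Savasen p between vowels (before a front vowel).
vobelo ~ vupelu — Sapani o corresponds to Savasen u word-finally.
Applying these to Sapani 'siberdo':
  siberdo → hiberdo   (s→h word-initially before a front vowel)
  hiberdo → hiperdo   (b→p between vowels (before a front vowel))
  hiperdo → hiperdu   (o→u word-finally)
So the Savasen cognate is 'hiperdu'.

hiperdu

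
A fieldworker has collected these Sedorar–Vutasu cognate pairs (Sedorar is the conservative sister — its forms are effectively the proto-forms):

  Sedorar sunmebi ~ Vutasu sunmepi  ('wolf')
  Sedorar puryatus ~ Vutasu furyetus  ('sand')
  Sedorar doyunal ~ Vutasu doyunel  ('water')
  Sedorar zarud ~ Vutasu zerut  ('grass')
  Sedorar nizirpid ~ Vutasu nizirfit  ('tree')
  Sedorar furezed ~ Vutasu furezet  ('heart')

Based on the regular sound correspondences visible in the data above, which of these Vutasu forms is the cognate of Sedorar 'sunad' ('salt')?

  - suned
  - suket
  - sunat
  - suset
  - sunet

puryatus ~ furyetus, doyunal ~ doyunel — Sedorar a corresponds to Vutasu e after a consonant, before a consonant other than r, m, n, p, b, f, v.
zarud ~ zerut, nizirpid ~ nizirfit — Sedorar d corresponds to Vutasu t word-finally.
Applying these to Sedorar 'sunad':
  sunad → suned   (a→e after a consonant, before a consonant other than r, m, n, p, b, f, v)
  suned → sunet   (d→t word-finally)
So the Vutasu cognate is 'sunet'.

sunet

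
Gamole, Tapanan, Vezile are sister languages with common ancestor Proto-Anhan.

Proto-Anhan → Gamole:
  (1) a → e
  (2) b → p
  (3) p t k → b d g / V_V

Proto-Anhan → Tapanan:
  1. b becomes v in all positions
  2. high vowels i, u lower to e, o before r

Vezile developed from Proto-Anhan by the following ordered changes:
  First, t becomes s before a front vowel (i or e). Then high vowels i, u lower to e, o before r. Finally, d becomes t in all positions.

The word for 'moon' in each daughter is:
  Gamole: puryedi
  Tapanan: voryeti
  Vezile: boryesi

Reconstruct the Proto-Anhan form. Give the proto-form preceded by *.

Position 1: Gamole has p, Tapanan has v, Vezile has b. Vezile preserves b here (none of its changes turn any other segment into b), so the proto-segment is *b.
Position 2: Gamole has u, Tapanan has o, Vezile has o. Gamole preserves u here (none of its changes turn any other segment into u), so the proto-segment is *u.
Continuing position by position gives *buryeti; check it forward:
Gamole: *buryeti
  buryeti (rule 1 does not apply)
  buryeti → puryeti   [unconditioned shift]
  puryeti → puryedi   [intervocalic voicing]
  giving Gamole puryedi.
Tapanan: *buryeti
  buryeti → vuryeti   [unconditioned shift]
  vuryeti → voryeti   [pre-rhotic lowering]
  giving Tapanan voryeti.
Vezile: start from *buryeti.
  rule 1 (palatalisation): buryeti → buryesi
  rule 2 (pre-rhotic lowering): buryesi → boryesi
  rule 3: no change — boryesi
  ⇒ Vezile boryesi
Only *buryeti yields all of Gamole puryedi, Tapanan voryeti, Vezile boryesi.

*buryeti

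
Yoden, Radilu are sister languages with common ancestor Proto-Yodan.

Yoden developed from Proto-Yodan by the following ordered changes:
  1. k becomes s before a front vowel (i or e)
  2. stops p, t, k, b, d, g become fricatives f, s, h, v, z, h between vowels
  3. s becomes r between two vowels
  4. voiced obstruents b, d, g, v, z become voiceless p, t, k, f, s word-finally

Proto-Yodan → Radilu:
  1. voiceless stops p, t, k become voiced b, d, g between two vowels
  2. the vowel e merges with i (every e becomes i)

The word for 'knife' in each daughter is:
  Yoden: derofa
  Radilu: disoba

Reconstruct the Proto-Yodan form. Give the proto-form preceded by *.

*desopa

Position 2: Yoden has e, Radilu has i. Yoden preserves e here (none of its changes turn any other segment into e), so the proto-segment is *e.
Position 3: Yoden has r, Radilu has s. Radilu preserves s here (none of its changes turn any other segment into s), so the proto-segment is *s.
This points to *desopa. Verify forward in each daughter:
Yoden: *desopa > desofa > derofa  (by intervocalic lenition, rhotacism)
Radilu: *desopa > desoba > disoba  (by intervocalic voicing, vowel merger)
No other proto-form is consistent with every reflex, so the reconstruction is *desopa.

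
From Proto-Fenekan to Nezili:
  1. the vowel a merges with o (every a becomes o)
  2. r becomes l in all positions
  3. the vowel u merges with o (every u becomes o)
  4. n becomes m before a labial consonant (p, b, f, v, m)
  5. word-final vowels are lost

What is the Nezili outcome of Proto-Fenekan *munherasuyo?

monhelosoy

Nezili: *munherasuyo
  munherasuyo → munherosuyo   [vowel merger]
  munherosuyo → munhelosuyo   [unconditioned shift]
  munhelosuyo → monhelosoyo   [vowel merger]
  monhelosoyo (rule 4 does not apply)
  monhelosoyo → monhelosoy   [apocope]
  giving Nezili monhelosoy.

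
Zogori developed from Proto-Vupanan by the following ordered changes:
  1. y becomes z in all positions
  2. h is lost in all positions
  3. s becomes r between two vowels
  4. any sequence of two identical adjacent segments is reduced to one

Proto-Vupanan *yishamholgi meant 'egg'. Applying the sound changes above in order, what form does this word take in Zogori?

ziramolgi

Zogori: *yishamholgi
  yishamholgi → zishamholgi   [unconditioned shift]
  zishamholgi → zisamolgi   [h-loss]
  zisamolgi → ziramolgi   [rhotacism]
  ziramolgi (rule 4 does not apply)
  giving Zogori ziramolgi.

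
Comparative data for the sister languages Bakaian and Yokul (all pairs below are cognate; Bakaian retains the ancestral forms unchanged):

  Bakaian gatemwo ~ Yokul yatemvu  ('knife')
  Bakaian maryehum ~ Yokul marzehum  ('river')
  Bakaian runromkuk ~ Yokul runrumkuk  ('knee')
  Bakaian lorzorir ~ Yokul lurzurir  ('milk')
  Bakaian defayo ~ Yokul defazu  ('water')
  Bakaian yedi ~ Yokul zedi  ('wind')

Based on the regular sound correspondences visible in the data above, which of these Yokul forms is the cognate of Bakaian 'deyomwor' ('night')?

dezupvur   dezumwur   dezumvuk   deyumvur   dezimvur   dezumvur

defayo ~ defazu — Bakaian y corresponds to Yokul z between vowels (before a back vowel).
runromkuk ~ runrumkuk — Bakaian o corresponds to Yokul u after a consonant, before a nasal.
gatemwo ~ yatemvu — Bakaian w corresponds to Yokul v after a consonant, before a back vowel.
lorzorir ~ lurzurir — Bakaian o corresponds to Yokul u after a consonant, before r.
Applying these to Bakaian 'deyomwor':
  deyomwor → dezomwor   (y→z between vowels (before a back vowel))
  dezomwor → dezumwor   (o→u after a consonant, before a nasal)
  dezumwor → dezumvor   (w→v after a consonant, before a back vowel)
  dezumvor → dezumvur   (o→u after a consonant, before r)
So the Yokul cognate is 'dezumvur'.

dezumvur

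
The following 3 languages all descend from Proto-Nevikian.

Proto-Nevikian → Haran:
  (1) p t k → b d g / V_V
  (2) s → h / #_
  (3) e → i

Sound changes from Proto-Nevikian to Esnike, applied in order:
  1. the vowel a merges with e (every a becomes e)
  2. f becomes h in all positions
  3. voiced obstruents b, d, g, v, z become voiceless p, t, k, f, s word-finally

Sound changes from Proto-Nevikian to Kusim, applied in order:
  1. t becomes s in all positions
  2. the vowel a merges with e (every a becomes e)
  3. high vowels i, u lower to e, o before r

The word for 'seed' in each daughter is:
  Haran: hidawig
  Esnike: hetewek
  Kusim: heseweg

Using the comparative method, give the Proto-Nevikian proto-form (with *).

Position 3: Haran has d, Esnike has t, Kusim has s. Taking the neighbouring segments as reconstructed: Haran d could go back to *t or *d; Esnike t can only go back to *t; Kusim s could go back to *t or *s — the one source consistent with every daughter is *t.
Position 7: Haran has g, Esnike has k, Kusim has g. Kusim preserves g here (none of its changes turn any other segment into g), so the proto-segment is *g.
Verify the candidate proto-form against each daughter:
Haran: *hetaweg
  hetaweg → hedaweg   [intervocalic voicing]
  hedaweg (rule 2 does not apply)
  hedaweg → hidawig   [vowel merger]
  giving Haran hidawig.
Esnike: *hetaweg > heteweg > hetewek  (by vowel merger, final devoicing)
Kusim: *hetaweg
  hetaweg → hesaweg   [unconditioned shift]
  hesaweg → heseweg   [vowel merger]
  heseweg (rule 3 does not apply)
  giving Kusim heseweg.
No other proto-form is consistent with every reflex, so the reconstruction is *hetaweg.

*hetaweg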